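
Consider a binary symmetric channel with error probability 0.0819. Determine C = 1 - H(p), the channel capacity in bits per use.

For BSC with error probability p:
C = 1 - H(p) where H(p) is binary entropy
H(0.0819) = -0.0819 × log₂(0.0819) - 0.9181 × log₂(0.9181)
H(p) = 0.4088
C = 1 - 0.4088 = 0.5912 bits/use


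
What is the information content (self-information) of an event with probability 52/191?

Information content I(x) = -log₂(p(x))
I = -log₂(52/191) = -log₂(0.2723)
I = 1.8770 bits


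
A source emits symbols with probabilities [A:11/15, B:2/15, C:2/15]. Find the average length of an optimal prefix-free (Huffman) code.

Huffman tree construction:
Combine smallest probabilities repeatedly
Resulting codes:
  A: 1 (length 1)
  B: 00 (length 2)
  C: 01 (length 2)
Average length = Σ p(s) × length(s) = 1.2667 bits


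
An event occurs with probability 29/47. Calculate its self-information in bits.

Information content I(x) = -log₂(p(x))
I = -log₂(29/47) = -log₂(0.6170)
I = 0.6966 bits


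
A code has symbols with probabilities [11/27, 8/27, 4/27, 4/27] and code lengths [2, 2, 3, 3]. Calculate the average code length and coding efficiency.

Average length L = Σ p_i × l_i = 2.2963 bits
Entropy H = 1.8640 bits
Efficiency η = H/L × 100% = 81.17%


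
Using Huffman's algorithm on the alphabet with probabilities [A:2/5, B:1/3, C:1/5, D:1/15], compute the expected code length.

Huffman tree construction:
Combine smallest probabilities repeatedly
Resulting codes:
  A: 0 (length 1)
  B: 11 (length 2)
  C: 101 (length 3)
  D: 100 (length 3)
Average length = Σ p(s) × length(s) = 1.8667 bits


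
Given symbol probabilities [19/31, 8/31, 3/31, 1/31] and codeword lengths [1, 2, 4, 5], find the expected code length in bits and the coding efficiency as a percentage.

Average length L = Σ p_i × l_i = 1.6774 bits
Entropy H = 1.4231 bits
Efficiency η = H/L × 100% = 84.84%


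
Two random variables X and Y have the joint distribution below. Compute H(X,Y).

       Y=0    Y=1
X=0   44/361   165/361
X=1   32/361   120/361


H(X,Y) = -Σ p(x,y) log₂ p(x,y)
  p(0,0)=44/361: -0.1219 × log₂(0.1219) = 0.3701
  p(0,1)=165/361: -0.4571 × log₂(0.4571) = 0.5163
  p(1,0)=32/361: -0.0886 × log₂(0.0886) = 0.3099
  p(1,1)=120/361: -0.3324 × log₂(0.3324) = 0.5282
H(X,Y) = 1.7244 bits


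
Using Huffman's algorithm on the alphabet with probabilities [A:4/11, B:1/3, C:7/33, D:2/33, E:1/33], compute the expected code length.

Huffman tree construction:
Combine smallest probabilities repeatedly
Resulting codes:
  A: 0 (length 1)
  B: 11 (length 2)
  C: 101 (length 3)
  D: 1001 (length 4)
  E: 1000 (length 4)
Average length = Σ p(s) × length(s) = 2.0303 bits


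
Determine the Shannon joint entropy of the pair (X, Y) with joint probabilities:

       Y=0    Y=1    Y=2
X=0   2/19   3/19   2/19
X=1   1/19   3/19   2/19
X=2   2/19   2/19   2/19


H(X,Y) = -Σ p(x,y) log₂ p(x,y)
  p(0,0)=2/19: -0.1053 × log₂(0.1053) = 0.3419
  p(0,1)=3/19: -0.1579 × log₂(0.1579) = 0.4205
  p(0,2)=2/19: -0.1053 × log₂(0.1053) = 0.3419
  p(1,0)=1/19: -0.0526 × log₂(0.0526) = 0.2236
  p(1,1)=3/19: -0.1579 × log₂(0.1579) = 0.4205
  p(1,2)=2/19: -0.1053 × log₂(0.1053) = 0.3419
  p(2,0)=2/19: -0.1053 × log₂(0.1053) = 0.3419
  p(2,1)=2/19: -0.1053 × log₂(0.1053) = 0.3419
  p(2,2)=2/19: -0.1053 × log₂(0.1053) = 0.3419
H(X,Y) = 3.1158 bits


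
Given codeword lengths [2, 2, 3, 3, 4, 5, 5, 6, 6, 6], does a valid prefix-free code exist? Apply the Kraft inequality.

Kraft inequality: Σ 2^(-l_i) ≤ 1 for prefix-free code
Calculating: 2^(-2) + 2^(-2) + 2^(-3) + 2^(-3) + 2^(-4) + 2^(-5) + 2^(-5) + 2^(-6) + 2^(-6) + 2^(-6)
= 0.25 + 0.25 + 0.125 + 0.125 + 0.0625 + 0.03125 + 0.03125 + 0.015625 + 0.015625 + 0.015625
= 0.9219
Since 0.9219 ≤ 1, prefix-free code exists


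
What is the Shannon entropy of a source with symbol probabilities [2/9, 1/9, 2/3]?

H(X) = -Σ p(x) log₂ p(x)
  -2/9 × log₂(2/9) = 0.4822
  -1/9 × log₂(1/9) = 0.3522
  -2/3 × log₂(2/3) = 0.3900
H(X) = 1.2244 bits


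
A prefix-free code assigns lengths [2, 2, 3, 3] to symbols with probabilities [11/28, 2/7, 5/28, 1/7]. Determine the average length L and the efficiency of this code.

Average length L = Σ p_i × l_i = 2.3214 bits
Entropy H = 1.8908 bits
Efficiency η = H/L × 100% = 81.45%


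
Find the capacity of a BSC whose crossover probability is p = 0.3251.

For BSC with error probability p:
C = 1 - H(p) where H(p) is binary entropy
H(0.3251) = -0.3251 × log₂(0.3251) - 0.6749 × log₂(0.6749)
H(p) = 0.9098
C = 1 - 0.9098 = 0.0902 bits/use


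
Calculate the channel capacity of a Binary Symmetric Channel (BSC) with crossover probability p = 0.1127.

For BSC with error probability p:
C = 1 - H(p) where H(p) is binary entropy
H(0.1127) = -0.1127 × log₂(0.1127) - 0.8873 × log₂(0.8873)
H(p) = 0.5080
C = 1 - 0.5080 = 0.4920 bits/use


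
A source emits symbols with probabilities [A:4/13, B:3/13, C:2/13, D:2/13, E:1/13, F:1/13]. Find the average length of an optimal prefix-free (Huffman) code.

Huffman tree construction:
Combine smallest probabilities repeatedly
Resulting codes:
  A: 10 (length 2)
  B: 01 (length 2)
  C: 110 (length 3)
  D: 111 (length 3)
  E: 000 (length 3)
  F: 001 (length 3)
Average length = Σ p(s) × length(s) = 2.4615 bits


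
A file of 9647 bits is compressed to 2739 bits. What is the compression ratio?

Compression ratio = Original / Compressed
= 9647 / 2739 = 3.52:1


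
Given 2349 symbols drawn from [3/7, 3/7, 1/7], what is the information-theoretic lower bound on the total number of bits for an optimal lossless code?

Entropy H = 1.4488 bits/symbol
Minimum bits = H × n = 1.4488 × 2349
= 3403.27 bits


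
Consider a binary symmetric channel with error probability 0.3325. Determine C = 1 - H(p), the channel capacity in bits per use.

For BSC with error probability p:
C = 1 - H(p) where H(p) is binary entropy
H(0.3325) = -0.3325 × log₂(0.3325) - 0.6675 × log₂(0.6675)
H(p) = 0.9175
C = 1 - 0.9175 = 0.0825 bits/use


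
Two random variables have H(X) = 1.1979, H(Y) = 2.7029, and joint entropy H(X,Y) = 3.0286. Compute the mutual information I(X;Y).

I(X;Y) = H(X) + H(Y) - H(X,Y)
I(X;Y) = 1.1979 + 2.7029 - 3.0286 = 0.8722 bits


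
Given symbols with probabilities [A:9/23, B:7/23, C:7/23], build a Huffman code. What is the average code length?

Huffman tree construction:
Combine smallest probabilities repeatedly
Resulting codes:
  A: 0 (length 1)
  B: 10 (length 2)
  C: 11 (length 2)
Average length = Σ p(s) × length(s) = 1.6087 bits


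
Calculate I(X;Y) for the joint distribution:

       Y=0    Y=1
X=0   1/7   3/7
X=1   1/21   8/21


H(X) = 0.9852, H(Y) = 0.7025, H(X,Y) = 1.6645
I(X;Y) = H(X) + H(Y) - H(X,Y) = 0.0232 bits


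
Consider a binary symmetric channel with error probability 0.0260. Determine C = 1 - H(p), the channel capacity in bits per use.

For BSC with error probability p:
C = 1 - H(p) where H(p) is binary entropy
H(0.0260) = -0.0260 × log₂(0.0260) - 0.9740 × log₂(0.9740)
H(p) = 0.1739
C = 1 - 0.1739 = 0.8261 bits/use


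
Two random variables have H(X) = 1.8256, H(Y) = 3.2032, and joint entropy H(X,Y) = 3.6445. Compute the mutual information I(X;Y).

I(X;Y) = H(X) + H(Y) - H(X,Y)
I(X;Y) = 1.8256 + 3.2032 - 3.6445 = 1.3843 bits


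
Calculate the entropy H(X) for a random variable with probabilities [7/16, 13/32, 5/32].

H(X) = -Σ p(x) log₂ p(x)
  -7/16 × log₂(7/16) = 0.5218
  -13/32 × log₂(13/32) = 0.5279
  -5/32 × log₂(5/32) = 0.4184
H(X) = 1.4682 bits


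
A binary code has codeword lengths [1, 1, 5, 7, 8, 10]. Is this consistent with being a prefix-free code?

Kraft inequality: Σ 2^(-l_i) ≤ 1 for prefix-free code
Calculating: 2^(-1) + 2^(-1) + 2^(-5) + 2^(-7) + 2^(-8) + 2^(-10)
= 0.5 + 0.5 + 0.03125 + 0.0078125 + 0.00390625 + 0.0009765625
= 1.0439
Since 1.0439 > 1, prefix-free code does not exist


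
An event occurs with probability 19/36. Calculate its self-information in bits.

Information content I(x) = -log₂(p(x))
I = -log₂(19/36) = -log₂(0.5278)
I = 0.9220 bits


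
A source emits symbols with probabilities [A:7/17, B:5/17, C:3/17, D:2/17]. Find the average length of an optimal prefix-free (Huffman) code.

Huffman tree construction:
Combine smallest probabilities repeatedly
Resulting codes:
  A: 0 (length 1)
  B: 10 (length 2)
  C: 111 (length 3)
  D: 110 (length 3)
Average length = Σ p(s) × length(s) = 1.8824 bits


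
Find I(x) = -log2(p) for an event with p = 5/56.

Information content I(x) = -log₂(p(x))
I = -log₂(5/56) = -log₂(0.0893)
I = 3.4854 bits


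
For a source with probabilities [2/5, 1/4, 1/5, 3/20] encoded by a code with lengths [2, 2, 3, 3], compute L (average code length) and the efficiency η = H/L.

Average length L = Σ p_i × l_i = 2.3500 bits
Entropy H = 1.9037 bits
Efficiency η = H/L × 100% = 81.01%


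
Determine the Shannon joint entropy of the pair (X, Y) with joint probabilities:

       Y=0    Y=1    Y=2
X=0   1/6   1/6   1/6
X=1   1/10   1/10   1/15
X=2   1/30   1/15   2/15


H(X,Y) = -Σ p(x,y) log₂ p(x,y)
  p(0,0)=1/6: -0.1667 × log₂(0.1667) = 0.4308
  p(0,1)=1/6: -0.1667 × log₂(0.1667) = 0.4308
  p(0,2)=1/6: -0.1667 × log₂(0.1667) = 0.4308
  p(1,0)=1/10: -0.1000 × log₂(0.1000) = 0.3322
  p(1,1)=1/10: -0.1000 × log₂(0.1000) = 0.3322
  p(1,2)=1/15: -0.0667 × log₂(0.0667) = 0.2605
  p(2,0)=1/30: -0.0333 × log₂(0.0333) = 0.1636
  p(2,1)=1/15: -0.0667 × log₂(0.0667) = 0.2605
  p(2,2)=2/15: -0.1333 × log₂(0.1333) = 0.3876
H(X,Y) = 3.0289 bits


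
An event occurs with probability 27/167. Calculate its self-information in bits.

Information content I(x) = -log₂(p(x))
I = -log₂(27/167) = -log₂(0.1617)
I = 2.6288 bits


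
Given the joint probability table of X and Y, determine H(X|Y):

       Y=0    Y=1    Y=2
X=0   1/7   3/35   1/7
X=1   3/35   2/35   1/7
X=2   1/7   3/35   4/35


H(X|Y) = Σ_y p(y) H(X|Y=y)
  p(Y=0) = 13/35, H(X|Y=0) = 1.5486
  p(Y=1) = 8/35, H(X|Y=1) = 1.5613
  p(Y=2) = 2/5, H(X|Y=2) = 1.5774
H(X|Y) = 0.3714×1.5486 + 0.2286×1.5613 + 0.4000×1.5774 = 1.5630 bits


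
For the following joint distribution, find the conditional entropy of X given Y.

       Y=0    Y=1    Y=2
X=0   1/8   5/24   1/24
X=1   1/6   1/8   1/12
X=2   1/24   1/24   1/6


H(X|Y) = Σ_y p(y) H(X|Y=y)
  p(Y=0) = 1/3, H(X|Y=0) = 1.4056
  p(Y=1) = 3/8, H(X|Y=1) = 1.3516
  p(Y=2) = 7/24, H(X|Y=2) = 1.3788
H(X|Y) = 0.3333×1.4056 + 0.3750×1.3516 + 0.2917×1.3788 = 1.3776 bits


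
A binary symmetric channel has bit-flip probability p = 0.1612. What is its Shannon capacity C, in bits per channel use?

For BSC with error probability p:
C = 1 - H(p) where H(p) is binary entropy
H(0.1612) = -0.1612 × log₂(0.1612) - 0.8388 × log₂(0.8388)
H(p) = 0.6372
C = 1 - 0.6372 = 0.3628 bits/use


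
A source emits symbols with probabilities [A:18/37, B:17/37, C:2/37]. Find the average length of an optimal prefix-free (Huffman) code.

Huffman tree construction:
Combine smallest probabilities repeatedly
Resulting codes:
  A: 0 (length 1)
  B: 11 (length 2)
  C: 10 (length 2)
Average length = Σ p(s) × length(s) = 1.5135 bits


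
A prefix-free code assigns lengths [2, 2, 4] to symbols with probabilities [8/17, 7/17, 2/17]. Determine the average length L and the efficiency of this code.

Average length L = Σ p_i × l_i = 2.2353 bits
Entropy H = 1.4021 bits
Efficiency η = H/L × 100% = 62.72%


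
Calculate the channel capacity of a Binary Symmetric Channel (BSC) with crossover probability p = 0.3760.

For BSC with error probability p:
C = 1 - H(p) where H(p) is binary entropy
H(0.3760) = -0.3760 × log₂(0.3760) - 0.6240 × log₂(0.6240)
H(p) = 0.9552
C = 1 - 0.9552 = 0.0448 bits/use


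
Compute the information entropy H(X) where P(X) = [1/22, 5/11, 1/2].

H(X) = -Σ p(x) log₂ p(x)
  -1/22 × log₂(1/22) = 0.2027
  -5/11 × log₂(5/11) = 0.5170
  -1/2 × log₂(1/2) = 0.5000
H(X) = 1.2197 bits


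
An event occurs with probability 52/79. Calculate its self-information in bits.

Information content I(x) = -log₂(p(x))
I = -log₂(52/79) = -log₂(0.6582)
I = 0.6033 bits


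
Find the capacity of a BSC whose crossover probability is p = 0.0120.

For BSC with error probability p:
C = 1 - H(p) where H(p) is binary entropy
H(0.0120) = -0.0120 × log₂(0.0120) - 0.9880 × log₂(0.9880)
H(p) = 0.0938
C = 1 - 0.0938 = 0.9062 bits/use


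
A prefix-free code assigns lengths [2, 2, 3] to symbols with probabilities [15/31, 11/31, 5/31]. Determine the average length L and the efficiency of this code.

Average length L = Σ p_i × l_i = 2.1613 bits
Entropy H = 1.4617 bits
Efficiency η = H/L × 100% = 67.63%


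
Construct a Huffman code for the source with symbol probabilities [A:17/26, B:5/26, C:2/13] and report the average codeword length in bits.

Huffman tree construction:
Combine smallest probabilities repeatedly
Resulting codes:
  A: 1 (length 1)
  B: 01 (length 2)
  C: 00 (length 2)
Average length = Σ p(s) × length(s) = 1.3462 bits


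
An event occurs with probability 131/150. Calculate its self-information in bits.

Information content I(x) = -log₂(p(x))
I = -log₂(131/150) = -log₂(0.8733)
I = 0.1954 bits


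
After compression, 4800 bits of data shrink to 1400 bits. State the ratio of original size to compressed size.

Compression ratio = Original / Compressed
= 4800 / 1400 = 3.43:1


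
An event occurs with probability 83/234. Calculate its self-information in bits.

Information content I(x) = -log₂(p(x))
I = -log₂(83/234) = -log₂(0.3547)
I = 1.4953 bits


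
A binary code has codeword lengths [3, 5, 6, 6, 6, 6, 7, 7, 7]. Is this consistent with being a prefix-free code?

Kraft inequality: Σ 2^(-l_i) ≤ 1 for prefix-free code
Calculating: 2^(-3) + 2^(-5) + 2^(-6) + 2^(-6) + 2^(-6) + 2^(-6) + 2^(-7) + 2^(-7) + 2^(-7)
= 0.125 + 0.03125 + 0.015625 + 0.015625 + 0.015625 + 0.015625 + 0.0078125 + 0.0078125 + 0.0078125
= 0.2422
Since 0.2422 ≤ 1, prefix-free code exists


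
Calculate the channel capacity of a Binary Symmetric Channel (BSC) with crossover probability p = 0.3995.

For BSC with error probability p:
C = 1 - H(p) where H(p) is binary entropy
H(0.3995) = -0.3995 × log₂(0.3995) - 0.6005 × log₂(0.6005)
H(p) = 0.9707
C = 1 - 0.9707 = 0.0293 bits/use


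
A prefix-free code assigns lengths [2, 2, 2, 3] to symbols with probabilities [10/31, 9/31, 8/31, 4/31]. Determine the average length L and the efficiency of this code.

Average length L = Σ p_i × l_i = 2.1290 bits
Entropy H = 1.9300 bits
Efficiency η = H/L × 100% = 90.65%


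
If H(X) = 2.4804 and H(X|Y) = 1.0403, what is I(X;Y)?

I(X;Y) = H(X) - H(X|Y)
I(X;Y) = 2.4804 - 1.0403 = 1.4401 bits


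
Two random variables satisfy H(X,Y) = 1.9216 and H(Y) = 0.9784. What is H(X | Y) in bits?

Chain rule: H(X,Y) = H(X|Y) + H(Y)
H(X|Y) = H(X,Y) - H(Y) = 1.9216 - 0.9784 = 0.9432 bits


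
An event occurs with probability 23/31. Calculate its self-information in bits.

Information content I(x) = -log₂(p(x))
I = -log₂(23/31) = -log₂(0.7419)
I = 0.4306 bits


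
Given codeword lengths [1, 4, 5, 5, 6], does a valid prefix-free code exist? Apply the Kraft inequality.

Kraft inequality: Σ 2^(-l_i) ≤ 1 for prefix-free code
Calculating: 2^(-1) + 2^(-4) + 2^(-5) + 2^(-5) + 2^(-6)
= 0.5 + 0.0625 + 0.03125 + 0.03125 + 0.015625
= 0.6406
Since 0.6406 ≤ 1, prefix-free code exists


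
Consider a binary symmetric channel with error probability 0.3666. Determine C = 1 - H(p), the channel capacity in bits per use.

For BSC with error probability p:
C = 1 - H(p) where H(p) is binary entropy
H(0.3666) = -0.3666 × log₂(0.3666) - 0.6334 × log₂(0.6334)
H(p) = 0.9480
C = 1 - 0.9480 = 0.0520 bits/use


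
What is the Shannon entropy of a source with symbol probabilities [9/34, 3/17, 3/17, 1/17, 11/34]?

H(X) = -Σ p(x) log₂ p(x)
  -9/34 × log₂(9/34) = 0.5076
  -3/17 × log₂(3/17) = 0.4416
  -3/17 × log₂(3/17) = 0.4416
  -1/17 × log₂(1/17) = 0.2404
  -11/34 × log₂(11/34) = 0.5267
H(X) = 2.1580 bits


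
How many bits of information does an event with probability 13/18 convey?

Information content I(x) = -log₂(p(x))
I = -log₂(13/18) = -log₂(0.7222)
I = 0.4695 bits


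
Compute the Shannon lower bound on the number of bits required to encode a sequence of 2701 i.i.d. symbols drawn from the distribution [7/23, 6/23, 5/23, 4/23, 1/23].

Entropy H = 2.1422 bits/symbol
Minimum bits = H × n = 2.1422 × 2701
= 5786.13 bits


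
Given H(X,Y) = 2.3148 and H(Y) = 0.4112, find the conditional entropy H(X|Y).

Chain rule: H(X,Y) = H(X|Y) + H(Y)
H(X|Y) = H(X,Y) - H(Y) = 2.3148 - 0.4112 = 1.9036 bits


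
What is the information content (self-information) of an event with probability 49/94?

Information content I(x) = -log₂(p(x))
I = -log₂(49/94) = -log₂(0.5213)
I = 0.9399 bits


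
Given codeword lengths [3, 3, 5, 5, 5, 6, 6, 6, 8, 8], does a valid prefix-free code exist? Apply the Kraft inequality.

Kraft inequality: Σ 2^(-l_i) ≤ 1 for prefix-free code
Calculating: 2^(-3) + 2^(-3) + 2^(-5) + 2^(-5) + 2^(-5) + 2^(-6) + 2^(-6) + 2^(-6) + 2^(-8) + 2^(-8)
= 0.125 + 0.125 + 0.03125 + 0.03125 + 0.03125 + 0.015625 + 0.015625 + 0.015625 + 0.00390625 + 0.00390625
= 0.3984
Since 0.3984 ≤ 1, prefix-free code exists


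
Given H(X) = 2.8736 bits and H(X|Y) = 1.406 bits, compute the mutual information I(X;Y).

I(X;Y) = H(X) - H(X|Y)
I(X;Y) = 2.8736 - 1.406 = 1.4676 bits


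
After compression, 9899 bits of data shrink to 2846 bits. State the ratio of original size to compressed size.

Compression ratio = Original / Compressed
= 9899 / 2846 = 3.48:1


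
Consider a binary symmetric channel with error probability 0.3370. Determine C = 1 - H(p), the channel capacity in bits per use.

For BSC with error probability p:
C = 1 - H(p) where H(p) is binary entropy
H(0.3370) = -0.3370 × log₂(0.3370) - 0.6630 × log₂(0.6630)
H(p) = 0.9219
C = 1 - 0.9219 = 0.0781 bits/use


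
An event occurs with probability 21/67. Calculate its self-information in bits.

Information content I(x) = -log₂(p(x))
I = -log₂(21/67) = -log₂(0.3134)
I = 1.6738 bits


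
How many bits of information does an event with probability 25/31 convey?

Information content I(x) = -log₂(p(x))
I = -log₂(25/31) = -log₂(0.8065)
I = 0.3103 bits


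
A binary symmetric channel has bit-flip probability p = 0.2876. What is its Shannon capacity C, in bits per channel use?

For BSC with error probability p:
C = 1 - H(p) where H(p) is binary entropy
H(0.2876) = -0.2876 × log₂(0.2876) - 0.7124 × log₂(0.7124)
H(p) = 0.8656
C = 1 - 0.8656 = 0.1344 bits/use


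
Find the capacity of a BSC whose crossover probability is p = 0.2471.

For BSC with error probability p:
C = 1 - H(p) where H(p) is binary entropy
H(0.2471) = -0.2471 × log₂(0.2471) - 0.7529 × log₂(0.7529)
H(p) = 0.8066
C = 1 - 0.8066 = 0.1934 bits/use


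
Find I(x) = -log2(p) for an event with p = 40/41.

Information content I(x) = -log₂(p(x))
I = -log₂(40/41) = -log₂(0.9756)
I = 0.0356 bits


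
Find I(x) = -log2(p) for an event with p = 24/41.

Information content I(x) = -log₂(p(x))
I = -log₂(24/41) = -log₂(0.5854)
I = 0.7726 bits


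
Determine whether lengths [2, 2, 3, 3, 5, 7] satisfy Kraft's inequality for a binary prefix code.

Kraft inequality: Σ 2^(-l_i) ≤ 1 for prefix-free code
Calculating: 2^(-2) + 2^(-2) + 2^(-3) + 2^(-3) + 2^(-5) + 2^(-7)
= 0.25 + 0.25 + 0.125 + 0.125 + 0.03125 + 0.0078125
= 0.7891
Since 0.7891 ≤ 1, prefix-free code exists


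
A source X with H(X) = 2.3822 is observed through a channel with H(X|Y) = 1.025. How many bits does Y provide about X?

I(X;Y) = H(X) - H(X|Y)
I(X;Y) = 2.3822 - 1.025 = 1.3572 bits


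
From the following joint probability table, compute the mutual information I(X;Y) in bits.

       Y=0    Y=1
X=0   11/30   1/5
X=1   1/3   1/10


H(X) = 0.9871, H(Y) = 0.8813, H(X,Y) = 1.8556
I(X;Y) = H(X) + H(Y) - H(X,Y) = 0.0128 bits


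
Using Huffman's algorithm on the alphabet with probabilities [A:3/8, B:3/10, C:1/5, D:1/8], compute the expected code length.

Huffman tree construction:
Combine smallest probabilities repeatedly
Resulting codes:
  A: 0 (length 1)
  B: 10 (length 2)
  C: 111 (length 3)
  D: 110 (length 3)
Average length = Σ p(s) × length(s) = 1.9500 bits


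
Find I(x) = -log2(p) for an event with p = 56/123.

Information content I(x) = -log₂(p(x))
I = -log₂(56/123) = -log₂(0.4553)
I = 1.1352 bits


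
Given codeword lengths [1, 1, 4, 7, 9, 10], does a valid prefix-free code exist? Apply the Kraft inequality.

Kraft inequality: Σ 2^(-l_i) ≤ 1 for prefix-free code
Calculating: 2^(-1) + 2^(-1) + 2^(-4) + 2^(-7) + 2^(-9) + 2^(-10)
= 0.5 + 0.5 + 0.0625 + 0.0078125 + 0.001953125 + 0.0009765625
= 1.0732
Since 1.0732 > 1, prefix-free code does not exist


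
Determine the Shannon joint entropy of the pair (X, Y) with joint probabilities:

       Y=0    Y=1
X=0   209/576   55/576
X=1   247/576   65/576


H(X,Y) = -Σ p(x,y) log₂ p(x,y)
  p(0,0)=209/576: -0.3628 × log₂(0.3628) = 0.5307
  p(0,1)=55/576: -0.0955 × log₂(0.0955) = 0.3236
  p(1,0)=247/576: -0.4288 × log₂(0.4288) = 0.5238
  p(1,1)=65/576: -0.1128 × log₂(0.1128) = 0.3552
H(X,Y) = 1.7333 bits


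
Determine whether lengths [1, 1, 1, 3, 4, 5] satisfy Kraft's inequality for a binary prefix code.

Kraft inequality: Σ 2^(-l_i) ≤ 1 for prefix-free code
Calculating: 2^(-1) + 2^(-1) + 2^(-1) + 2^(-3) + 2^(-4) + 2^(-5)
= 0.5 + 0.5 + 0.5 + 0.125 + 0.0625 + 0.03125
= 1.7188
Since 1.7188 > 1, prefix-free code does not exist


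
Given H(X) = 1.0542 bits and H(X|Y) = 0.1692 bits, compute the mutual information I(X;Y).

I(X;Y) = H(X) - H(X|Y)
I(X;Y) = 1.0542 - 0.1692 = 0.885 bits


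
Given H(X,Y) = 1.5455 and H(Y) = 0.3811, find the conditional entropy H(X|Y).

Chain rule: H(X,Y) = H(X|Y) + H(Y)
H(X|Y) = H(X,Y) - H(Y) = 1.5455 - 0.3811 = 1.1644 bits


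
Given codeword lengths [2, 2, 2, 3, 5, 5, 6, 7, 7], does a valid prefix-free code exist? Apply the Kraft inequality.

Kraft inequality: Σ 2^(-l_i) ≤ 1 for prefix-free code
Calculating: 2^(-2) + 2^(-2) + 2^(-2) + 2^(-3) + 2^(-5) + 2^(-5) + 2^(-6) + 2^(-7) + 2^(-7)
= 0.25 + 0.25 + 0.25 + 0.125 + 0.03125 + 0.03125 + 0.015625 + 0.0078125 + 0.0078125
= 0.9688
Since 0.9688 ≤ 1, prefix-free code exists


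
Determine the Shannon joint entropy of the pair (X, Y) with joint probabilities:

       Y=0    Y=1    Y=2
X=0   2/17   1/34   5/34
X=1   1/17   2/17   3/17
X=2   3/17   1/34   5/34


H(X,Y) = -Σ p(x,y) log₂ p(x,y)
  p(0,0)=2/17: -0.1176 × log₂(0.1176) = 0.3632
  p(0,1)=1/34: -0.0294 × log₂(0.0294) = 0.1496
  p(0,2)=5/34: -0.1471 × log₂(0.1471) = 0.4067
  p(1,0)=1/17: -0.0588 × log₂(0.0588) = 0.2404
  p(1,1)=2/17: -0.1176 × log₂(0.1176) = 0.3632
  p(1,2)=3/17: -0.1765 × log₂(0.1765) = 0.4416
  p(2,0)=3/17: -0.1765 × log₂(0.1765) = 0.4416
  p(2,1)=1/34: -0.0294 × log₂(0.0294) = 0.1496
  p(2,2)=5/34: -0.1471 × log₂(0.1471) = 0.4067
H(X,Y) = 2.9628 bits


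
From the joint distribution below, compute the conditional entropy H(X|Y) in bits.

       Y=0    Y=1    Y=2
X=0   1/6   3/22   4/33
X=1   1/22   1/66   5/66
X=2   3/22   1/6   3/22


H(X|Y) = Σ_y p(y) H(X|Y=y)
  p(Y=0) = 23/66, H(X|Y=0) = 1.4219
  p(Y=1) = 7/22, H(X|Y=1) = 1.2217
  p(Y=2) = 1/3, H(X|Y=2) = 1.5440
H(X|Y) = 0.3485×1.4219 + 0.3182×1.2217 + 0.3333×1.5440 = 1.3989 bits


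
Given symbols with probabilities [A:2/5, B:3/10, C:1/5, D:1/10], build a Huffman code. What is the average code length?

Huffman tree construction:
Combine smallest probabilities repeatedly
Resulting codes:
  A: 0 (length 1)
  B: 10 (length 2)
  C: 111 (length 3)
  D: 110 (length 3)
Average length = Σ p(s) × length(s) = 1.9000 bits


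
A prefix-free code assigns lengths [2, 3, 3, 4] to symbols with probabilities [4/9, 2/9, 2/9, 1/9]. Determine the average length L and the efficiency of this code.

Average length L = Σ p_i × l_i = 2.6667 bits
Entropy H = 1.8366 bits
Efficiency η = H/L × 100% = 68.87%


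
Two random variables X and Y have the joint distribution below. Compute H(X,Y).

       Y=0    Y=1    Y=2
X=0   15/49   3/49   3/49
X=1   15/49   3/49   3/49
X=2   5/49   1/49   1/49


H(X,Y) = -Σ p(x,y) log₂ p(x,y)
  p(0,0)=15/49: -0.3061 × log₂(0.3061) = 0.5228
  p(0,1)=3/49: -0.0612 × log₂(0.0612) = 0.2467
  p(0,2)=3/49: -0.0612 × log₂(0.0612) = 0.2467
  p(1,0)=15/49: -0.3061 × log₂(0.3061) = 0.5228
  p(1,1)=3/49: -0.0612 × log₂(0.0612) = 0.2467
  p(1,2)=3/49: -0.0612 × log₂(0.0612) = 0.2467
  p(2,0)=5/49: -0.1020 × log₂(0.1020) = 0.3360
  p(2,1)=1/49: -0.0204 × log₂(0.0204) = 0.1146
  p(2,2)=1/49: -0.0204 × log₂(0.0204) = 0.1146
H(X,Y) = 2.5977 bits


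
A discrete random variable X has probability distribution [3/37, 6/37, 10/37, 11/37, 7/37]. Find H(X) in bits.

H(X) = -Σ p(x) log₂ p(x)
  -3/37 × log₂(3/37) = 0.2939
  -6/37 × log₂(6/37) = 0.4256
  -10/37 × log₂(10/37) = 0.5101
  -11/37 × log₂(11/37) = 0.5203
  -7/37 × log₂(7/37) = 0.4545
H(X) = 2.2043 bits


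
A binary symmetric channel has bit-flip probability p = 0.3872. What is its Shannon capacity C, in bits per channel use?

For BSC with error probability p:
C = 1 - H(p) where H(p) is binary entropy
H(0.3872) = -0.3872 × log₂(0.3872) - 0.6128 × log₂(0.6128)
H(p) = 0.9630
C = 1 - 0.9630 = 0.0370 bits/use


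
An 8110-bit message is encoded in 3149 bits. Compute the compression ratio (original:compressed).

Compression ratio = Original / Compressed
= 8110 / 3149 = 2.58:1


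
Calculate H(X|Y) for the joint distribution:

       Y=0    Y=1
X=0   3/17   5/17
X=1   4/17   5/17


H(X|Y) = Σ_y p(y) H(X|Y=y)
  p(Y=0) = 7/17, H(X|Y=0) = 0.9852
  p(Y=1) = 10/17, H(X|Y=1) = 1.0000
H(X|Y) = 0.4118×0.9852 + 0.5882×1.0000 = 0.9939 bits


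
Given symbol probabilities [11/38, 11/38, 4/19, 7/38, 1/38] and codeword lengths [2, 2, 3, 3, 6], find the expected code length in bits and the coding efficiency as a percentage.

Average length L = Σ p_i × l_i = 2.5000 bits
Entropy H = 2.0964 bits
Efficiency η = H/L × 100% = 83.86%


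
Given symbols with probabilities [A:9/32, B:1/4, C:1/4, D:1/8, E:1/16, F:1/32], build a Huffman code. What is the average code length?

Huffman tree construction:
Combine smallest probabilities repeatedly
Resulting codes:
  A: 11 (length 2)
  B: 01 (length 2)
  C: 10 (length 2)
  D: 001 (length 3)
  E: 0001 (length 4)
  F: 0000 (length 4)
Average length = Σ p(s) × length(s) = 2.3125 bits


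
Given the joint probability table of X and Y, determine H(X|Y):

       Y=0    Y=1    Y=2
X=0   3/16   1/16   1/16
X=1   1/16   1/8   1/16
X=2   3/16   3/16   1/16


H(X|Y) = Σ_y p(y) H(X|Y=y)
  p(Y=0) = 7/16, H(X|Y=0) = 1.4488
  p(Y=1) = 3/8, H(X|Y=1) = 1.4591
  p(Y=2) = 3/16, H(X|Y=2) = 1.5850
H(X|Y) = 0.4375×1.4488 + 0.3750×1.4591 + 0.1875×1.5850 = 1.4782 bits


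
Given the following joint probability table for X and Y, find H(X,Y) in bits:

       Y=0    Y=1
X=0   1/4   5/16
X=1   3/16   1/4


H(X,Y) = -Σ p(x,y) log₂ p(x,y)
  p(0,0)=1/4: -0.2500 × log₂(0.2500) = 0.5000
  p(0,1)=5/16: -0.3125 × log₂(0.3125) = 0.5244
  p(1,0)=3/16: -0.1875 × log₂(0.1875) = 0.4528
  p(1,1)=1/4: -0.2500 × log₂(0.2500) = 0.5000
H(X,Y) = 1.9772 bits


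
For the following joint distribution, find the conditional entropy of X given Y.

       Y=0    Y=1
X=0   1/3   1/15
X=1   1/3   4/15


H(X|Y) = Σ_y p(y) H(X|Y=y)
  p(Y=0) = 2/3, H(X|Y=0) = 1.0000
  p(Y=1) = 1/3, H(X|Y=1) = 0.7219
H(X|Y) = 0.6667×1.0000 + 0.3333×0.7219 = 0.9073 bits


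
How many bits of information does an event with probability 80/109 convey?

Information content I(x) = -log₂(p(x))
I = -log₂(80/109) = -log₂(0.7339)
I = 0.4463 bits


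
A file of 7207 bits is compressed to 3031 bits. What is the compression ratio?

Compression ratio = Original / Compressed
= 7207 / 3031 = 2.38:1


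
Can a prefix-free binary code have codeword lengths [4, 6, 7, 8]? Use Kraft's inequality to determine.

Kraft inequality: Σ 2^(-l_i) ≤ 1 for prefix-free code
Calculating: 2^(-4) + 2^(-6) + 2^(-7) + 2^(-8)
= 0.0625 + 0.015625 + 0.0078125 + 0.00390625
= 0.0898
Since 0.0898 ≤ 1, prefix-free code exists


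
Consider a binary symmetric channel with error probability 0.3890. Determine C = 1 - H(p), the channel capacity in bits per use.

For BSC with error probability p:
C = 1 - H(p) where H(p) is binary entropy
H(0.3890) = -0.3890 × log₂(0.3890) - 0.6110 × log₂(0.6110)
H(p) = 0.9642
C = 1 - 0.9642 = 0.0358 bits/use


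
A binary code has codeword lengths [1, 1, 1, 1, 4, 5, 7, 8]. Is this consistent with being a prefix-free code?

Kraft inequality: Σ 2^(-l_i) ≤ 1 for prefix-free code
Calculating: 2^(-1) + 2^(-1) + 2^(-1) + 2^(-1) + 2^(-4) + 2^(-5) + 2^(-7) + 2^(-8)
= 0.5 + 0.5 + 0.5 + 0.5 + 0.0625 + 0.03125 + 0.0078125 + 0.00390625
= 2.1055
Since 2.1055 > 1, prefix-free code does not exist


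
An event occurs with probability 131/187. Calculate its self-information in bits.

Information content I(x) = -log₂(p(x))
I = -log₂(131/187) = -log₂(0.7005)
I = 0.5135 bits


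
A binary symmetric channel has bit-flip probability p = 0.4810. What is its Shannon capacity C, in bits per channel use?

For BSC with error probability p:
C = 1 - H(p) where H(p) is binary entropy
H(0.4810) = -0.4810 × log₂(0.4810) - 0.5190 × log₂(0.5190)
H(p) = 0.9990
C = 1 - 0.9990 = 0.0010 bits/use


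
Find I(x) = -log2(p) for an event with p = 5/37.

Information content I(x) = -log₂(p(x))
I = -log₂(5/37) = -log₂(0.1351)
I = 2.8875 bits


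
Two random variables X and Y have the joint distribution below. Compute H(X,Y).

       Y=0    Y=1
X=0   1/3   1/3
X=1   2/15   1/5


H(X,Y) = -Σ p(x,y) log₂ p(x,y)
  p(0,0)=1/3: -0.3333 × log₂(0.3333) = 0.5283
  p(0,1)=1/3: -0.3333 × log₂(0.3333) = 0.5283
  p(1,0)=2/15: -0.1333 × log₂(0.1333) = 0.3876
  p(1,1)=1/5: -0.2000 × log₂(0.2000) = 0.4644
H(X,Y) = 1.9086 bits


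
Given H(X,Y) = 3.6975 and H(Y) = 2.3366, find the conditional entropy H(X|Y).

Chain rule: H(X,Y) = H(X|Y) + H(Y)
H(X|Y) = H(X,Y) - H(Y) = 3.6975 - 2.3366 = 1.3609 bits


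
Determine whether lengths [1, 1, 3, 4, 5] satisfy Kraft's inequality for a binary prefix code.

Kraft inequality: Σ 2^(-l_i) ≤ 1 for prefix-free code
Calculating: 2^(-1) + 2^(-1) + 2^(-3) + 2^(-4) + 2^(-5)
= 0.5 + 0.5 + 0.125 + 0.0625 + 0.03125
= 1.2188
Since 1.2188 > 1, prefix-free code does not exist


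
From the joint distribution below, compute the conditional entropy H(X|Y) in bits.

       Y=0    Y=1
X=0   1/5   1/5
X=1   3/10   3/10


H(X|Y) = Σ_y p(y) H(X|Y=y)
  p(Y=0) = 1/2, H(X|Y=0) = 0.9710
  p(Y=1) = 1/2, H(X|Y=1) = 0.9710
H(X|Y) = 0.5000×0.9710 + 0.5000×0.9710 = 0.9710 bits


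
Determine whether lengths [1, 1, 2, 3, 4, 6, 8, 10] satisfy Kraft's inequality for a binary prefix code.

Kraft inequality: Σ 2^(-l_i) ≤ 1 for prefix-free code
Calculating: 2^(-1) + 2^(-1) + 2^(-2) + 2^(-3) + 2^(-4) + 2^(-6) + 2^(-8) + 2^(-10)
= 0.5 + 0.5 + 0.25 + 0.125 + 0.0625 + 0.015625 + 0.00390625 + 0.0009765625
= 1.4580
Since 1.4580 > 1, prefix-free code does not exist


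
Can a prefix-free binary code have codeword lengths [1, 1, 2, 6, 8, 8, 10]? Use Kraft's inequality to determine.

Kraft inequality: Σ 2^(-l_i) ≤ 1 for prefix-free code
Calculating: 2^(-1) + 2^(-1) + 2^(-2) + 2^(-6) + 2^(-8) + 2^(-8) + 2^(-10)
= 0.5 + 0.5 + 0.25 + 0.015625 + 0.00390625 + 0.00390625 + 0.0009765625
= 1.2744
Since 1.2744 > 1, prefix-free code does not exist


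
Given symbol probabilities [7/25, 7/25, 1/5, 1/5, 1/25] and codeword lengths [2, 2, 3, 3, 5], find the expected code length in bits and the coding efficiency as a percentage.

Average length L = Σ p_i × l_i = 2.5200 bits
Entropy H = 2.1430 bits
Efficiency η = H/L × 100% = 85.04%


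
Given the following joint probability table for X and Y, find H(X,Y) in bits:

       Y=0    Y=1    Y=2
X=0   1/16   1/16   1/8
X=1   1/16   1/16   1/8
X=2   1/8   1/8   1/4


H(X,Y) = -Σ p(x,y) log₂ p(x,y)
  p(0,0)=1/16: -0.0625 × log₂(0.0625) = 0.2500
  p(0,1)=1/16: -0.0625 × log₂(0.0625) = 0.2500
  p(0,2)=1/8: -0.1250 × log₂(0.1250) = 0.3750
  p(1,0)=1/16: -0.0625 × log₂(0.0625) = 0.2500
  p(1,1)=1/16: -0.0625 × log₂(0.0625) = 0.2500
  p(1,2)=1/8: -0.1250 × log₂(0.1250) = 0.3750
  p(2,0)=1/8: -0.1250 × log₂(0.1250) = 0.3750
  p(2,1)=1/8: -0.1250 × log₂(0.1250) = 0.3750
  p(2,2)=1/4: -0.2500 × log₂(0.2500) = 0.5000
H(X,Y) = 3.0000 bits


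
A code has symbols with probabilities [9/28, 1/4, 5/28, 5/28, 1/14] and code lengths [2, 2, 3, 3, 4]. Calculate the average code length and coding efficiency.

Average length L = Σ p_i × l_i = 2.5000 bits
Entropy H = 2.1859 bits
Efficiency η = H/L × 100% = 87.44%


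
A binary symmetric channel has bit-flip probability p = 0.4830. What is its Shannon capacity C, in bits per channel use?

For BSC with error probability p:
C = 1 - H(p) where H(p) is binary entropy
H(0.4830) = -0.4830 × log₂(0.4830) - 0.5170 × log₂(0.5170)
H(p) = 0.9992
C = 1 - 0.9992 = 0.0008 bits/use


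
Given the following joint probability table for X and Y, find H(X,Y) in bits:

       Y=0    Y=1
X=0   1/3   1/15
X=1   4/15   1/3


H(X,Y) = -Σ p(x,y) log₂ p(x,y)
  p(0,0)=1/3: -0.3333 × log₂(0.3333) = 0.5283
  p(0,1)=1/15: -0.0667 × log₂(0.0667) = 0.2605
  p(1,0)=4/15: -0.2667 × log₂(0.2667) = 0.5085
  p(1,1)=1/3: -0.3333 × log₂(0.3333) = 0.5283
H(X,Y) = 1.8256 bits


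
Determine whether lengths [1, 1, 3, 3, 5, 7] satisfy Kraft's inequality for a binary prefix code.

Kraft inequality: Σ 2^(-l_i) ≤ 1 for prefix-free code
Calculating: 2^(-1) + 2^(-1) + 2^(-3) + 2^(-3) + 2^(-5) + 2^(-7)
= 0.5 + 0.5 + 0.125 + 0.125 + 0.03125 + 0.0078125
= 1.2891
Since 1.2891 > 1, prefix-free code does not exist


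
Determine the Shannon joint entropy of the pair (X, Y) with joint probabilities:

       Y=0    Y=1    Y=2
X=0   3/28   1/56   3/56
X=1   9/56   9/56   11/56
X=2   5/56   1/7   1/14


H(X,Y) = -Σ p(x,y) log₂ p(x,y)
  p(0,0)=3/28: -0.1071 × log₂(0.1071) = 0.3453
  p(0,1)=1/56: -0.0179 × log₂(0.0179) = 0.1037
  p(0,2)=3/56: -0.0536 × log₂(0.0536) = 0.2262
  p(1,0)=9/56: -0.1607 × log₂(0.1607) = 0.4239
  p(1,1)=9/56: -0.1607 × log₂(0.1607) = 0.4239
  p(1,2)=11/56: -0.1964 × log₂(0.1964) = 0.4612
  p(2,0)=5/56: -0.0893 × log₂(0.0893) = 0.3112
  p(2,1)=1/7: -0.1429 × log₂(0.1429) = 0.4011
  p(2,2)=1/14: -0.0714 × log₂(0.0714) = 0.2720
H(X,Y) = 2.9683 bits


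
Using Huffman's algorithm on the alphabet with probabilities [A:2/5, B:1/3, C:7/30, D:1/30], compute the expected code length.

Huffman tree construction:
Combine smallest probabilities repeatedly
Resulting codes:
  A: 0 (length 1)
  B: 11 (length 2)
  C: 101 (length 3)
  D: 100 (length 3)
Average length = Σ p(s) × length(s) = 1.8667 bits


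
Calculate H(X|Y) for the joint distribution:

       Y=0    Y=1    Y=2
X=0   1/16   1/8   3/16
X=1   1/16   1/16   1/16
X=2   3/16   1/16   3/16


H(X|Y) = Σ_y p(y) H(X|Y=y)
  p(Y=0) = 5/16, H(X|Y=0) = 1.3710
  p(Y=1) = 1/4, H(X|Y=1) = 1.5000
  p(Y=2) = 7/16, H(X|Y=2) = 1.4488
H(X|Y) = 0.3125×1.3710 + 0.2500×1.5000 + 0.4375×1.4488 = 1.4373 bits


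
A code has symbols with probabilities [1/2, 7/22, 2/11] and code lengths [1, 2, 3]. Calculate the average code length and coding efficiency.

Average length L = Σ p_i × l_i = 1.6818 bits
Entropy H = 1.4728 bits
Efficiency η = H/L × 100% = 87.57%


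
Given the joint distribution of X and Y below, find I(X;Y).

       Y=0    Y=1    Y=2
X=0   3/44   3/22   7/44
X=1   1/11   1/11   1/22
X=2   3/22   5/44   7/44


H(X) = 1.5440, H(Y) = 1.5797, H(X,Y) = 3.0802
I(X;Y) = H(X) + H(Y) - H(X,Y) = 0.0435 bits


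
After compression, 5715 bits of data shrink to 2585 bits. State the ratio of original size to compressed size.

Compression ratio = Original / Compressed
= 5715 / 2585 = 2.21:1


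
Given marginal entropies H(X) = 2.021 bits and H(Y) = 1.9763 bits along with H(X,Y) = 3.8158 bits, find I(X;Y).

I(X;Y) = H(X) + H(Y) - H(X,Y)
I(X;Y) = 2.021 + 1.9763 - 3.8158 = 0.1815 bits


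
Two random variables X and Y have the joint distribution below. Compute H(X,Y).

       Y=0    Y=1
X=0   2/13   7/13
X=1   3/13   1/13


H(X,Y) = -Σ p(x,y) log₂ p(x,y)
  p(0,0)=2/13: -0.1538 × log₂(0.1538) = 0.4155
  p(0,1)=7/13: -0.5385 × log₂(0.5385) = 0.4809
  p(1,0)=3/13: -0.2308 × log₂(0.2308) = 0.4882
  p(1,1)=1/13: -0.0769 × log₂(0.0769) = 0.2846
H(X,Y) = 1.6692 bits


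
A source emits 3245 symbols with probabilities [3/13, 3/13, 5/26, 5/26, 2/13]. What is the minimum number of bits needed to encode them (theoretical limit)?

Entropy H = 2.3066 bits/symbol
Minimum bits = H × n = 2.3066 × 3245
= 7485.04 bits


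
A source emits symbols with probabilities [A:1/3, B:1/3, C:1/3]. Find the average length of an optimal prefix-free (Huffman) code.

Huffman tree construction:
Combine smallest probabilities repeatedly
Resulting codes:
  A: 10 (length 2)
  B: 11 (length 2)
  C: 0 (length 1)
Average length = Σ p(s) × length(s) = 1.6667 bits


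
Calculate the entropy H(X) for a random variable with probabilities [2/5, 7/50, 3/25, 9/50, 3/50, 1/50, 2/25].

H(X) = -Σ p(x) log₂ p(x)
  -2/5 × log₂(2/5) = 0.5288
  -7/50 × log₂(7/50) = 0.3971
  -3/25 × log₂(3/25) = 0.3671
  -9/50 × log₂(9/50) = 0.4453
  -3/50 × log₂(3/50) = 0.2435
  -1/50 × log₂(1/50) = 0.1129
  -2/25 × log₂(2/25) = 0.2915
H(X) = 2.3862 bits


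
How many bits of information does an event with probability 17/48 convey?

Information content I(x) = -log₂(p(x))
I = -log₂(17/48) = -log₂(0.3542)
I = 1.4975 bits


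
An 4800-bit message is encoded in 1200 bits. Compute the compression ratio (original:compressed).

Compression ratio = Original / Compressed
= 4800 / 1200 = 4.00:1


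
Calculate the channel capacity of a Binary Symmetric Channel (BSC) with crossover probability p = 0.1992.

For BSC with error probability p:
C = 1 - H(p) where H(p) is binary entropy
H(0.1992) = -0.1992 × log₂(0.1992) - 0.8008 × log₂(0.8008)
H(p) = 0.7203
C = 1 - 0.7203 = 0.2797 bits/use


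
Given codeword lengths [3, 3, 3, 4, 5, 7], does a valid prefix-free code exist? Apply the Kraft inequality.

Kraft inequality: Σ 2^(-l_i) ≤ 1 for prefix-free code
Calculating: 2^(-3) + 2^(-3) + 2^(-3) + 2^(-4) + 2^(-5) + 2^(-7)
= 0.125 + 0.125 + 0.125 + 0.0625 + 0.03125 + 0.0078125
= 0.4766
Since 0.4766 ≤ 1, prefix-free code exists


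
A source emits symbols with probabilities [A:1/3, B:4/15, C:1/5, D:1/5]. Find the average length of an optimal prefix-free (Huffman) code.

Huffman tree construction:
Combine smallest probabilities repeatedly
Resulting codes:
  A: 11 (length 2)
  B: 10 (length 2)
  C: 00 (length 2)
  D: 01 (length 2)
Average length = Σ p(s) × length(s) = 2.0000 bits


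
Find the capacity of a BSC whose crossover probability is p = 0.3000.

For BSC with error probability p:
C = 1 - H(p) where H(p) is binary entropy
H(0.3000) = -0.3000 × log₂(0.3000) - 0.7000 × log₂(0.7000)
H(p) = 0.8813
C = 1 - 0.8813 = 0.1187 bits/use


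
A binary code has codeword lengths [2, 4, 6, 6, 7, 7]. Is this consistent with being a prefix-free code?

Kraft inequality: Σ 2^(-l_i) ≤ 1 for prefix-free code
Calculating: 2^(-2) + 2^(-4) + 2^(-6) + 2^(-6) + 2^(-7) + 2^(-7)
= 0.25 + 0.0625 + 0.015625 + 0.015625 + 0.0078125 + 0.0078125
= 0.3594
Since 0.3594 ≤ 1, prefix-free code exists
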